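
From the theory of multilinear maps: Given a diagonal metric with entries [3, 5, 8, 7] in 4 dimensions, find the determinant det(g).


For a diagonal metric, the determinant is the product of diagonal entries.
Diagonal entries: 3, 5, 8, 7
det(g) = 3 * 5 * 8 * 7 = 840

840


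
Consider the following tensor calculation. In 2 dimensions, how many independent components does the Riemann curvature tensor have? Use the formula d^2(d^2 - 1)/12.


The Riemann tensor in d dimensions has d^2(d^2 - 1)/12 independent components.
d = 2, so d^2 = 4
d^2 - 1 = 3
d^2(d^2 - 1) = 4 * 3 = 12
Divide by 12: 12 / 12 = 1

1


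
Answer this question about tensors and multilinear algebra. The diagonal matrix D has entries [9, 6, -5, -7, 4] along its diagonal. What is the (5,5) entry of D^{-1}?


For a diagonal matrix, the inverse has entries (D^{-1})_{ii} = 1/d_{ii}.
The diagonal entries are: d_{11} = 9, d_{22} = 6, d_{33} = -5, d_{44} = -7, d_{55} = 4
We need (D^{-1})_{55} = 1/d_{55} = 1/4 = 1/4

1/4


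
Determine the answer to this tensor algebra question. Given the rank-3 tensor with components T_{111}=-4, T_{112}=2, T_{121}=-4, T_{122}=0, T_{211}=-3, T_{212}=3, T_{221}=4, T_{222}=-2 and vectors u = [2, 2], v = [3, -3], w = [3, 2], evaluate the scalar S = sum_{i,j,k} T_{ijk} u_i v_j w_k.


S = sum over i,j,k of T_{ijk} u_i v_j w_k. Expanding all 8 terms:
T_{111}*u_1*v_1*w_1 = -4*2*3*3 = -72  (running total: -72)
T_{112}*u_1*v_1*w_2 = 2*2*3*2 = 24  (running total: -48)
T_{121}*u_1*v_2*w_1 = -4*2*-3*3 = 72  (running total: 24)
T_{122}*u_1*v_2*w_2 = 0*2*-3*2 = 0  (running total: 24)
T_{211}*u_2*v_1*w_1 = -3*2*3*3 = -54  (running total: -30)
T_{212}*u_2*v_1*w_2 = 3*2*3*2 = 36  (running total: 6)
T_{221}*u_2*v_2*w_1 = 4*2*-3*3 = -72  (running total: -66)
T_{222}*u_2*v_2*w_2 = -2*2*-3*2 = 24  (running total: -42)
S = -42

-42


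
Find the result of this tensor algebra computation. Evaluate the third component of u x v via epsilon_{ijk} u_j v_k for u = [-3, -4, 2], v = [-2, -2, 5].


(u x v)_3 = sum_{j,k} epsilon_{3jk} u_j v_k. Only permutations of (1,2,3) contribute; the two non-zero terms are:
eps_{312} u_1 v_2 = 1 * -3 * -2 = 6
eps_{321} u_2 v_1 = -1 * -4 * -2 = -8
(u x v)_3 = -2

-2


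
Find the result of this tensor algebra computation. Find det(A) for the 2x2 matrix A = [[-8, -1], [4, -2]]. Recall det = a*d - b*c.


For a 2x2 matrix [[a, b], [c, d]], det = a*d - b*c.
a = -8, b = -1, c = 4, d = -2
a*d = -8 * -2 = 16
b*c = -1 * 4 = -4
det = 16 - -4 = 20

20


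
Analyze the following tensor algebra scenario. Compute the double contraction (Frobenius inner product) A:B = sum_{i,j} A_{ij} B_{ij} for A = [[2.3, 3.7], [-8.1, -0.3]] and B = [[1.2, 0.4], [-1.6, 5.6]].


A:B = sum over all i,j of A_{ij} * B_{ij}.
Row 1: 2.3*1.2=2.76, 3.7*0.4=1.48 => row sum = 4.24
Row 2: -8.1*-1.6=12.96, -0.3*5.6=-1.68 => row sum = 11.28
Total = 4.24 + 11.28 = 15.52

15.52


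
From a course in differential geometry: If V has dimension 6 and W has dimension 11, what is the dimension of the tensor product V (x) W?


The dimension of a tensor product is the product of dimensions.
dim(V) = 6, dim(W) = 11
dim(V (x) W) = 6 * 11 = 66

66


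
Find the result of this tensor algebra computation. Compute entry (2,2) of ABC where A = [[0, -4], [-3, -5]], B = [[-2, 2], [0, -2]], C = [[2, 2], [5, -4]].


(ABC)_{22} = sum_m (AB)_{2m} C_{m2}. First compute row 2 of AB.
(AB)_{21} = -3*-2 + -5*0 = 6
(AB)_{22} = -3*2 + -5*-2 = 4
Now contract with column 2 of C:
(AB)_{21} * C_{12} = 6 * 2 = 12
(AB)_{22} * C_{22} = 4 * -4 = -16
(ABC)_{22} = 12 + -16 = -4

-4


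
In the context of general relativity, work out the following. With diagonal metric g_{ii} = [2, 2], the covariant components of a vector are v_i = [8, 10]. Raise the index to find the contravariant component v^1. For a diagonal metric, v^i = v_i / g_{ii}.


To raise an index with a diagonal metric: v^i = v_i / g_{ii}.
For index 1: v_1 = 8, g_{11} = 2
v^1 = 8 / 2 = 4

4


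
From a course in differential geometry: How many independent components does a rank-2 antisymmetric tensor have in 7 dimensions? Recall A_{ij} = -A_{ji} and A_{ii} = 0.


An antisymmetric rank-2 tensor satisfies A_{ij} = -A_{ji}, so diagonal entries are zero.
The independent components are the upper-triangular entries: C(n, 2) = n(n-1)/2.
n = 7
C(7, 2) = 7 * 6 / 2 = 42 / 2 = 21

21


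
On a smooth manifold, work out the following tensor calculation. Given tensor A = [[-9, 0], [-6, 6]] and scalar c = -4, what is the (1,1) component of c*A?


Scalar multiplication: (cA)_{ij} = c * A_{ij}.
c = -4
A_{11} = -9
(cA)_{11} = -4 * -9 = 36

36


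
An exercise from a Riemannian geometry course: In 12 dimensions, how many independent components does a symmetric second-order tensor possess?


A symmetric rank-2 tensor in d dimensions has d(d+1)/2 independent components.
d = 12
d(d+1)/2 = 12 * 13 / 2 = 156 / 2 = 78

78


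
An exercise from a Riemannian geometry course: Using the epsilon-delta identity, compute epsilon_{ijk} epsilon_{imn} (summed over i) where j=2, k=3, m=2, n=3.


Using the identity: epsilon_{ijk} epsilon_{imn} = delta_{jm} delta_{kn} - delta_{jn} delta_{km}.
delta_{22} = 1
delta_{33} = 1
delta_{23} = 0
delta_{32} = 0
Result = 1 * 1 - 0 * 0 = 1 - 0 = 1

1


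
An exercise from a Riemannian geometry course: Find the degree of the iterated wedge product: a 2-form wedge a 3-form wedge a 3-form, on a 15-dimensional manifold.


The degree of a wedge product is the sum of the degrees of the individual forms.
Degrees: 2, 3, 3
Total degree = 2 + 3 + 3 = 8

8


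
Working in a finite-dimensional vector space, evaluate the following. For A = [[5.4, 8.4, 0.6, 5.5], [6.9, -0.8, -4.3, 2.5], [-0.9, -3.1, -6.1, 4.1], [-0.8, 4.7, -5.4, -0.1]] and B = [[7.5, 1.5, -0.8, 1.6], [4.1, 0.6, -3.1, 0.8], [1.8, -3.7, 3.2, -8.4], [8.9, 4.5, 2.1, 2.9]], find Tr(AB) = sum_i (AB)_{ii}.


Tr(AB) = sum_i (AB)_{ii} where (AB)_{ii} = sum_k A_{ik} B_{ki}.
(AB)_{11} = 5.4*7.5 + 8.4*4.1 + 0.6*1.8 + 5.5*8.9 = 124.97
(AB)_{22} = 6.9*1.5 + -0.8*0.6 + -4.3*-3.7 + 2.5*4.5 = 37.03
(AB)_{33} = -0.9*-0.8 + -3.1*-3.1 + -6.1*3.2 + 4.1*2.1 = -0.58
(AB)_{44} = -0.8*1.6 + 4.7*0.8 + -5.4*-8.4 + -0.1*2.9 = 47.55
Tr(AB) = 124.97 + 37.03 + -0.58 + 47.55 = 208.97

208.97


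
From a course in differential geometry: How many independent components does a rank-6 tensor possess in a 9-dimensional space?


The number of components of a rank-r tensor in d dimensions is d^r.
Here d = 9 and r = 6.
9^6 = 531441

531441


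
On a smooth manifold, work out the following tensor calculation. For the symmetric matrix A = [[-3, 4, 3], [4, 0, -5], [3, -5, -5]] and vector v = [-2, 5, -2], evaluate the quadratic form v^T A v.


First compute Av:
(Av)_1 = -3*-2 + 4*5 + 3*-2 = 20
(Av)_2 = 4*-2 + 0*5 + -5*-2 = 2
(Av)_3 = 3*-2 + -5*5 + -5*-2 = -21
Av = [20, 2, -21]
Then v^T (Av) = -2*20 + 5*2 + -2*-21
= -40 + 10 + 42 = 12

12


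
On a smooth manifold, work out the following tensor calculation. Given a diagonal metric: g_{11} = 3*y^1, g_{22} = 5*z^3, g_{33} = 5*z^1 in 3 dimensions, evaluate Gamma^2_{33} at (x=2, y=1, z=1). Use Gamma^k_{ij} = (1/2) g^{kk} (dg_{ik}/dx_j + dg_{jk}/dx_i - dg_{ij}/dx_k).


For a diagonal metric, Gamma^k_{ij} = (1/2) g^{kk} (dg_{ik}/dx_j + dg_{jk}/dx_i - dg_{ij}/dx_k).
The metric is diagonal, so g_{ab} = 0 for a != b.
At the given point: g_{11} = 3, g_{22} = 5, g_{33} = 5
g^{22} = 1/5
dg_{32}/dx_3 = 0 (off-diagonal)
dg_{32}/dx_3 = 0 (off-diagonal)
dg_{33}/dx_2 = dg_{33}/dx_2 = 0
Numerator = 0 + 0 - 0 = 0
Gamma^2_{33} = 0 / (2 * 5) = 0

0


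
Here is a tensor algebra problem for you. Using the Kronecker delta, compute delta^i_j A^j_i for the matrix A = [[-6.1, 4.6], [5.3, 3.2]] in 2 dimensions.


The contraction (trace) of a rank-2 tensor is the sum of its diagonal elements.
Diagonal entries: A[1,1] = -6.1, A[2,2] = 3.2
Tr(A) = -6.1 + 3.2 = -2.9

-2.9


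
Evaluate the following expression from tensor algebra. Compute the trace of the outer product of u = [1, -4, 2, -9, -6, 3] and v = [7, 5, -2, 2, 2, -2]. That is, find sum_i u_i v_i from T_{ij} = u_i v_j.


The outer product gives T_{ij} = u_i v_j.
The trace (contraction) is Tr(T) = sum_i T_{ii} = sum_i u_i v_i.
Diagonal entries:
T_{11} = u_1 * v_1 = 1 * 7 = 7
T_{22} = u_2 * v_2 = -4 * 5 = -20
T_{33} = u_3 * v_3 = 2 * -2 = -4
T_{44} = u_4 * v_4 = -9 * 2 = -18
T_{55} = u_5 * v_5 = -6 * 2 = -12
T_{66} = u_6 * v_6 = 3 * -2 = -6
Tr(T) = 7 + -20 + -4 + -18 + -12 + -6 = -53

-53


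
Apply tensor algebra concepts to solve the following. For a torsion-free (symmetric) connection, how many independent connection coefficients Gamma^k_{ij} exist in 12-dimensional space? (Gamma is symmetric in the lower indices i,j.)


Christoffel symbols Gamma^k_{ij} are symmetric in i,j, so there are d * d(d+1)/2 independent symbols.
d = 12
d(d+1)/2 = 12 * 13 / 2 = 78
Total = 12 * 78 = 936

936


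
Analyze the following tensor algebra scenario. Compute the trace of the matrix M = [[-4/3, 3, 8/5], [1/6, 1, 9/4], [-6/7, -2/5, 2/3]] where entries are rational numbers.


The trace is the sum of diagonal entries.
Diagonal: M[1,1] = -4/3, M[2,2] = 1, M[3,3] = 2/3
Tr(M) = -4/3 + 1 + 2/3
Computing step by step:
After adding M[1,1]: -4/3
After adding M[2,2]: -1/3
After adding M[3,3]: 1/3
Tr(M) = 1/3

1/3


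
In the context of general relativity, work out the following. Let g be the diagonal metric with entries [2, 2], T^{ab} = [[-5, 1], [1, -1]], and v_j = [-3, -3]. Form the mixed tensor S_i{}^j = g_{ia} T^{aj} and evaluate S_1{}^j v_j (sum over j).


Step 1: lower the first index. For a diagonal metric, g_{ia} T^{aj} = g_{ii} T^{ij} (no sum on i).
g_{11} = 2
S_1{}^1 = 2 * T^{11} = 2 * -5 = -10
S_1{}^2 = 2 * T^{12} = 2 * 1 = 2
Step 2: contract S_1{}^j with v_j.
S_1{}^1 * v_1 = -10 * -3 = 30
S_1{}^2 * v_2 = 2 * -3 = -6
Result = 30 + -6 = 24

24


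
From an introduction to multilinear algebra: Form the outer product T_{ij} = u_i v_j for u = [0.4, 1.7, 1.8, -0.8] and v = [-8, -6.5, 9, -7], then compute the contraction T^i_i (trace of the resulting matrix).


The outer product gives T_{ij} = u_i v_j.
The trace (contraction) is Tr(T) = sum_i T_{ii} = sum_i u_i v_i.
Diagonal entries:
T_{11} = u_1 * v_1 = 0.4 * -8 = -3.2
T_{22} = u_2 * v_2 = 1.7 * -6.5 = -11.05
T_{33} = u_3 * v_3 = 1.8 * 9 = 16.2
T_{44} = u_4 * v_4 = -0.8 * -7 = 5.6
Tr(T) = -3.2 + -11.05 + 16.2 + 5.6 = 7.55

7.55


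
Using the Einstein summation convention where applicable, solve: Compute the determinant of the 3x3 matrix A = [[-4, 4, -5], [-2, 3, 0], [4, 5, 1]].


Expanding along the first row, det(A) = a11*M_11 - a12*M_12 + a13*M_13, where M_1j is the (1,j) minor.
Minor M_11 = 3*1 - 0*5 = 3
Minor M_12 = -2*1 - 0*4 = -2
Minor M_13 = -2*5 - 3*4 = -22
det = -4*(3) - 4*(-2) + -5*(-22)
    = -12 - -8 + 110
    = 106

106


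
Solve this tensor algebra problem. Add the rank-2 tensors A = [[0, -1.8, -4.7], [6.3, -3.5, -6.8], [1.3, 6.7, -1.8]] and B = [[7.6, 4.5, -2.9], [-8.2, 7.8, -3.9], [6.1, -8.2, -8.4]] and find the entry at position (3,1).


Tensor addition is component-wise: (A + B)_{ij} = A_{ij} + B_{ij}.
A_{31} = 1.3
B_{31} = 6.1
(A + B)_{31} = 1.3 + 6.1 = 7.4

7.4


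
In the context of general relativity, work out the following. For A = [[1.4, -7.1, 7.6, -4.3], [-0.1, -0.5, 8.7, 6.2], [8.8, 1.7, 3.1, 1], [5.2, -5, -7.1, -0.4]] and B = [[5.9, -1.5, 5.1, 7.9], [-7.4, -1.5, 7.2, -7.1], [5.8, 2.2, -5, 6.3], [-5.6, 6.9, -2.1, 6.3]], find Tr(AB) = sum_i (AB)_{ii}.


Tr(AB) = sum_i (AB)_{ii} where (AB)_{ii} = sum_k A_{ik} B_{ki}.
(AB)_{11} = 1.4*5.9 + -7.1*-7.4 + 7.6*5.8 + -4.3*-5.6 = 128.96
(AB)_{22} = -0.1*-1.5 + -0.5*-1.5 + 8.7*2.2 + 6.2*6.9 = 62.82
(AB)_{33} = 8.8*5.1 + 1.7*7.2 + 3.1*-5 + 1*-2.1 = 39.52
(AB)_{44} = 5.2*7.9 + -5*-7.1 + -7.1*6.3 + -0.4*6.3 = 29.33
Tr(AB) = 128.96 + 62.82 + 39.52 + 29.33 = 260.63

260.63


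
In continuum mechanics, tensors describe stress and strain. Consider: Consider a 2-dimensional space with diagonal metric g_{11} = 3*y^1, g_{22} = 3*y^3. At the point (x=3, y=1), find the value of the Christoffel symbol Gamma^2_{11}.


For a diagonal metric, Gamma^k_{ij} = (1/2) g^{kk} (dg_{ik}/dx_j + dg_{jk}/dx_i - dg_{ij}/dx_k).
The metric is diagonal, so g_{ab} = 0 for a != b.
At the given point: g_{11} = 3, g_{22} = 3
g^{22} = 1/3
dg_{12}/dx_1 = 0 (off-diagonal)
dg_{12}/dx_1 = 0 (off-diagonal)
dg_{11}/dx_2 = dg_{11}/dx_2 = 3
Numerator = 0 + 0 - 3 = -3
Gamma^2_{11} = -3 / (2 * 3) = -1/2

-1/2


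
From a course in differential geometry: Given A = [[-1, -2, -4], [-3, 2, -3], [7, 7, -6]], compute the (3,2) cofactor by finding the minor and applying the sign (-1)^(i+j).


To find cofactor C_{32}, delete row 3 and column 2.
The resulting 2x2 submatrix is: [[-1, -4], [-3, -3]]
Minor M_{32} = -1*-3 - -4*-3
  = 3 - 12 = -9
Sign = (-1)^(3+2) = (-1)^5 = -1
Cofactor C_{32} = -1 * -9 = 9

9


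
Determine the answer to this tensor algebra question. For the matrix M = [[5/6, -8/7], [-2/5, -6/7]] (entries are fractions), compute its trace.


The trace is the sum of diagonal entries.
Diagonal: M[1,1] = 5/6, M[2,2] = -6/7
Tr(M) = 5/6 + -6/7
Computing step by step:
After adding M[1,1]: 5/6
After adding M[2,2]: -1/42
Tr(M) = -1/42

-1/42


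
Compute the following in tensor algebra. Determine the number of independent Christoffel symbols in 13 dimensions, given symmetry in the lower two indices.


Christoffel symbols Gamma^k_{ij} are symmetric in i,j, so there are d * d(d+1)/2 independent symbols.
d = 13
d(d+1)/2 = 13 * 14 / 2 = 91
Total = 13 * 91 = 1183

1183


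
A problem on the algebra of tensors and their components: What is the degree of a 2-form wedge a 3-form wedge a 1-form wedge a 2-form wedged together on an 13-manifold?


The degree of a wedge product is the sum of the degrees of the individual forms.
Degrees: 2, 3, 1, 2
Total degree = 2 + 3 + 1 + 2 = 8

8


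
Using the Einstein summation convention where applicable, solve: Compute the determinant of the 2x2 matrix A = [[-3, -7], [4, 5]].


For a 2x2 matrix [[a, b], [c, d]], det = a*d - b*c.
a = -3, b = -7, c = 4, d = 5
a*d = -3 * 5 = -15
b*c = -7 * 4 = -28
det = -15 - -28 = 13

13


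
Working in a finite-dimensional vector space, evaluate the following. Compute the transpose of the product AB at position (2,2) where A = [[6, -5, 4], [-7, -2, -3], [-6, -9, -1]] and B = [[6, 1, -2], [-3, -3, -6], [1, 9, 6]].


(AB)^T_{ij} = (AB)_{ji} = sum_k A_{jk} B_{ki}.
For i=2, j=2 we need (AB)_{22}:
A_{21} * B_{12} = -7 * 1 = -7
A_{22} * B_{22} = -2 * -3 = 6
A_{23} * B_{32} = -3 * 9 = -27
Sum = -7 + 6 + -27 = -28

-28


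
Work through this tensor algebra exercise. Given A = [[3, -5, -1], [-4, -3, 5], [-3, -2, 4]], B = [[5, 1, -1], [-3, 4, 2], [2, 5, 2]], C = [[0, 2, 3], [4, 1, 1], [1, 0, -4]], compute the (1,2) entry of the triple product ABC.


(ABC)_{12} = sum_m (AB)_{1m} C_{m2}. First compute row 1 of AB.
(AB)_{11} = 3*5 + -5*-3 + -1*2 = 28
(AB)_{12} = 3*1 + -5*4 + -1*5 = -22
(AB)_{13} = 3*-1 + -5*2 + -1*2 = -15
Now contract with column 2 of C:
(AB)_{11} * C_{12} = 28 * 2 = 56
(AB)_{12} * C_{22} = -22 * 1 = -22
(AB)_{13} * C_{32} = -15 * 0 = 0
(ABC)_{12} = 56 + -22 + 0 = 34

34


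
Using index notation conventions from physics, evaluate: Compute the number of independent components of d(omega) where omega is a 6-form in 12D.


The exterior derivative of a p-form is a (p+1)-form.
Its number of independent components is C(n, p+1).
n = 12, p+1 = 7
C(12, 7) = 792

792


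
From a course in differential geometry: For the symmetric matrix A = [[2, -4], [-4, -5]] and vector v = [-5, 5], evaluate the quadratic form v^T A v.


First compute Av:
(Av)_1 = 2*-5 + -4*5 = -30
(Av)_2 = -4*-5 + -5*5 = -5
Av = [-30, -5]
Then v^T (Av) = -5*-30 + 5*-5
= 150 + -25 = 125

125


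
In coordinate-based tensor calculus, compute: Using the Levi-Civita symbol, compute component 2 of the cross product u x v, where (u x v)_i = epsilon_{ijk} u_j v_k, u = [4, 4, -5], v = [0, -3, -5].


(u x v)_2 = sum_{j,k} epsilon_{2jk} u_j v_k. Only permutations of (1,2,3) contribute; the two non-zero terms are:
eps_{213} u_1 v_3 = -1 * 4 * -5 = 20
eps_{231} u_3 v_1 = 1 * -5 * 0 = 0
(u x v)_2 = 20

20


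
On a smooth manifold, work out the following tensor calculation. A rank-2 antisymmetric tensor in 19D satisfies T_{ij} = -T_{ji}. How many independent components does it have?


An antisymmetric rank-2 tensor satisfies A_{ij} = -A_{ji}, so diagonal entries are zero.
The independent components are the upper-triangular entries: C(n, 2) = n(n-1)/2.
n = 19
C(19, 2) = 19 * 18 / 2 = 342 / 2 = 171

171


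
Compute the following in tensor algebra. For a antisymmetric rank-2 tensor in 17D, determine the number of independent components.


A antisymmetric rank-2 tensor in d dimensions has d(d-1)/2 independent components.
d = 17
d(d-1)/2 = 17 * 16 / 2 = 272 / 2 = 136

136


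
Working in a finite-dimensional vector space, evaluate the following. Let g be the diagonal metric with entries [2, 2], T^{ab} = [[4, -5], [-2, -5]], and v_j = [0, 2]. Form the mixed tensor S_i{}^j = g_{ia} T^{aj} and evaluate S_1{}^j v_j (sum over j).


Step 1: lower the first index. For a diagonal metric, g_{ia} T^{aj} = g_{ii} T^{ij} (no sum on i).
g_{11} = 2
S_1{}^1 = 2 * T^{11} = 2 * 4 = 8
S_1{}^2 = 2 * T^{12} = 2 * -5 = -10
Step 2: contract S_1{}^j with v_j.
S_1{}^1 * v_1 = 8 * 0 = 0
S_1{}^2 * v_2 = -10 * 2 = -20
Result = 0 + -20 = -20

-20


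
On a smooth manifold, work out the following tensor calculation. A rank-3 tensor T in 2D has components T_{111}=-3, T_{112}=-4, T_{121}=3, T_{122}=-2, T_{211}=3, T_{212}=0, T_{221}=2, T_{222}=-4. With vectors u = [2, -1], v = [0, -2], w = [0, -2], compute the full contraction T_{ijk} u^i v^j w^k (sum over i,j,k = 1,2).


S = sum over i,j,k of T_{ijk} u_i v_j w_k. Expanding all 8 terms:
T_{111}*u_1*v_1*w_1 = -3*2*0*0 = 0  (running total: 0)
T_{112}*u_1*v_1*w_2 = -4*2*0*-2 = 0  (running total: 0)
T_{121}*u_1*v_2*w_1 = 3*2*-2*0 = 0  (running total: 0)
T_{122}*u_1*v_2*w_2 = -2*2*-2*-2 = -16  (running total: -16)
T_{211}*u_2*v_1*w_1 = 3*-1*0*0 = 0  (running total: -16)
T_{212}*u_2*v_1*w_2 = 0*-1*0*-2 = 0  (running total: -16)
T_{221}*u_2*v_2*w_1 = 2*-1*-2*0 = 0  (running total: -16)
T_{222}*u_2*v_2*w_2 = -4*-1*-2*-2 = 16  (running total: 0)
S = 0

0


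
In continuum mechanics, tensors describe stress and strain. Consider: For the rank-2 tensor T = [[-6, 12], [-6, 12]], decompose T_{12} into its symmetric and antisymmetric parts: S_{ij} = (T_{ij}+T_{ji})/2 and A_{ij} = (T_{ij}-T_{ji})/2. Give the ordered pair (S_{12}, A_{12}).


T_{12} = 12
T_{21} = -6
S_{12} = (12 + -6)/2 = 6/2 = 3
A_{12} = (12 - -6)/2 = 18/2 = 9
Check: S + A = 3 + 9 = 12 = T_{12}.

(3, 9)


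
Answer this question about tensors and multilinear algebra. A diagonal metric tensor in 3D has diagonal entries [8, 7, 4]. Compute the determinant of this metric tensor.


For a diagonal metric, the determinant is the product of diagonal entries.
Diagonal entries: 8, 7, 4
det(g) = 8 * 7 * 4 = 224

224


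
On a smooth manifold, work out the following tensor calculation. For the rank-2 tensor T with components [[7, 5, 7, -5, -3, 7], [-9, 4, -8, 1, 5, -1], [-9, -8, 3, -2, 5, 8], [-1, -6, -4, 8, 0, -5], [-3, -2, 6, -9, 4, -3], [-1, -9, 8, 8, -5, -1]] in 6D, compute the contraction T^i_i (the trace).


The contraction (trace) of a rank-2 tensor is the sum of its diagonal elements.
Diagonal entries: A[1,1] = 7, A[2,2] = 4, A[3,3] = 3, A[4,4] = 8, A[5,5] = 4, A[6,6] = -1
Tr(A) = 7 + 4 + 3 + 8 + 4 + -1 = 25

25


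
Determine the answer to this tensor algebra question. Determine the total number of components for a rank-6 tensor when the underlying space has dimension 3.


The number of components of a rank-r tensor in d dimensions is d^r.
Here d = 3 and r = 6.
3^6 = 729

729


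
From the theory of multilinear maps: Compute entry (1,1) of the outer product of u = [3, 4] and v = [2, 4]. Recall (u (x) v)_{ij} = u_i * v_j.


The outer product entry T_{ij} = u_i * v_j.
We need i=1, j=1.
u_1 = 3, v_1 = 2
T_{1,1} = 3 * 2 = 6

6


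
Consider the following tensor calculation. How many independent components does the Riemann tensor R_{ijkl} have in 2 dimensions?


The Riemann tensor in d dimensions has d^2(d^2 - 1)/12 independent components.
d = 2, so d^2 = 4
d^2 - 1 = 3
d^2(d^2 - 1) = 4 * 3 = 12
Divide by 12: 12 / 12 = 1

1


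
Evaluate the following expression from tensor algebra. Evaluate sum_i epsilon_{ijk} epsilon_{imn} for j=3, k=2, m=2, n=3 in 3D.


Using the identity: epsilon_{ijk} epsilon_{imn} = delta_{jm} delta_{kn} - delta_{jn} delta_{km}.
delta_{32} = 0
delta_{23} = 0
delta_{33} = 1
delta_{22} = 1
Result = 0 * 0 - 1 * 1 = 0 - 1 = -1

-1


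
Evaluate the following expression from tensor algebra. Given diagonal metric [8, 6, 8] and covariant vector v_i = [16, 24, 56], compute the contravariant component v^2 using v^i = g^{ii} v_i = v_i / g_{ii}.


To raise an index with a diagonal metric: v^i = v_i / g_{ii}.
For index 2: v_2 = 24, g_{22} = 6
v^2 = 24 / 6 = 4

4


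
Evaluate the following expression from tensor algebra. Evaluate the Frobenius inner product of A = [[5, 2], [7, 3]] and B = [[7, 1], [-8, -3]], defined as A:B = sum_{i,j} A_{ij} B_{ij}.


A:B = sum over all i,j of A_{ij} * B_{ij}.
Row 1: 5*7=35, 2*1=2 => row sum = 37
Row 2: 7*-8=-56, 3*-3=-9 => row sum = -65
Total = 37 + -65 = -28

-28


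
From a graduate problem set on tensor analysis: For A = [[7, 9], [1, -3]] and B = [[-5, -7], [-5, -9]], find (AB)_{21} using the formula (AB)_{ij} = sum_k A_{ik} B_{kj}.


(AB)_{ij} = sum_k A_{ik} B_{kj}.
For i=2, j=1:
A_{21} * B_{11} = 1 * -5 = -5
A_{22} * B_{21} = -3 * -5 = 15
Sum = -5 + 15 = 10

10


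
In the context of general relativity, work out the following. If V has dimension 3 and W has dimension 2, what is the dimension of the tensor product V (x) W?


The dimension of a tensor product is the product of dimensions.
dim(V) = 3, dim(W) = 2
dim(V (x) W) = 3 * 2 = 6

6


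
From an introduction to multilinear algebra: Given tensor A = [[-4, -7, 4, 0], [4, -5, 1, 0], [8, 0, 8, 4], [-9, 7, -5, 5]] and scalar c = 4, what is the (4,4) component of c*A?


Scalar multiplication: (cA)_{ij} = c * A_{ij}.
c = 4
A_{44} = 5
(cA)_{44} = 4 * 5 = 20

20


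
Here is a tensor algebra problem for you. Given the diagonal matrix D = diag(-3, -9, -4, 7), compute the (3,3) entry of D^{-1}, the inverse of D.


For a diagonal matrix, the inverse has entries (D^{-1})_{ii} = 1/d_{ii}.
The diagonal entries are: d_{11} = -3, d_{22} = -9, d_{33} = -4, d_{44} = 7
We need (D^{-1})_{33} = 1/d_{33} = 1/-4 = -1/4

-1/4


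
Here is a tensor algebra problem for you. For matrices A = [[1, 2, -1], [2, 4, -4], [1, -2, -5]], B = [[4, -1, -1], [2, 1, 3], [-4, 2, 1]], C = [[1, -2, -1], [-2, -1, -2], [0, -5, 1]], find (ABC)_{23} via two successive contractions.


(ABC)_{23} = sum_m (AB)_{2m} C_{m3}. First compute row 2 of AB.
(AB)_{21} = 2*4 + 4*2 + -4*-4 = 32
(AB)_{22} = 2*-1 + 4*1 + -4*2 = -6
(AB)_{23} = 2*-1 + 4*3 + -4*1 = 6
Now contract with column 3 of C:
(AB)_{21} * C_{13} = 32 * -1 = -32
(AB)_{22} * C_{23} = -6 * -2 = 12
(AB)_{23} * C_{33} = 6 * 1 = 6
(ABC)_{23} = -32 + 12 + 6 = -14

-14


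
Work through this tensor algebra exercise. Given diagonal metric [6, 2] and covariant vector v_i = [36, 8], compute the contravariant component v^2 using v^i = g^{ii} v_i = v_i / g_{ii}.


To raise an index with a diagonal metric: v^i = v_i / g_{ii}.
For index 2: v_2 = 8, g_{22} = 2
v^2 = 8 / 2 = 4

4


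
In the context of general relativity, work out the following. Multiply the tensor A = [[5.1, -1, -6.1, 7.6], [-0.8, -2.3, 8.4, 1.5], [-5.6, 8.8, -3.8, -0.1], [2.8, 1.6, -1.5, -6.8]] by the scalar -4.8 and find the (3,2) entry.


Scalar multiplication: (cA)_{ij} = c * A_{ij}.
c = -4.8
A_{32} = 8.8
(cA)_{32} = -4.8 * 8.8 = -42.24

-42.24


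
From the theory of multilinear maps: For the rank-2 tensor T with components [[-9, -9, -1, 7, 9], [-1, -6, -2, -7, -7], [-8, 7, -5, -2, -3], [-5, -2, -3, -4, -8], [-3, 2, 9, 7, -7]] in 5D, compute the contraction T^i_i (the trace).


The contraction (trace) of a rank-2 tensor is the sum of its diagonal elements.
Diagonal entries: A[1,1] = -9, A[2,2] = -6, A[3,3] = -5, A[4,4] = -4, A[5,5] = -7
Tr(A) = -9 + -6 + -5 + -4 + -7 = -31

-31


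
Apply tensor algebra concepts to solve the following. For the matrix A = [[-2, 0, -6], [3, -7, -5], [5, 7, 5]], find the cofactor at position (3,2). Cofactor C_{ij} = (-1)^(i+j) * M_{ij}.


To find cofactor C_{32}, delete row 3 and column 2.
The resulting 2x2 submatrix is: [[-2, -6], [3, -5]]
Minor M_{32} = -2*-5 - -6*3
  = 10 - -18 = 28
Sign = (-1)^(3+2) = (-1)^5 = -1
Cofactor C_{32} = -1 * 28 = -28

-28


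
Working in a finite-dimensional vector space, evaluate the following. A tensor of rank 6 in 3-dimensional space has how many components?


The number of components of a rank-r tensor in d dimensions is d^r.
Here d = 3 and r = 6.
3^6 = 729

729


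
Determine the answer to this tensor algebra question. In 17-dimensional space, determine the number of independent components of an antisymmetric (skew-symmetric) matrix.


An antisymmetric rank-2 tensor satisfies A_{ij} = -A_{ji}, so diagonal entries are zero.
The independent components are the upper-triangular entries: C(n, 2) = n(n-1)/2.
n = 17
C(17, 2) = 17 * 16 / 2 = 272 / 2 = 136

136


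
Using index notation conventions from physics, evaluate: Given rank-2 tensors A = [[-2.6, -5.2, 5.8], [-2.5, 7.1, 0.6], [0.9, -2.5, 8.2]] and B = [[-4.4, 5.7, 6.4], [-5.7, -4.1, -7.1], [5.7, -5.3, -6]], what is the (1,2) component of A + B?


Tensor addition is component-wise: (A + B)_{ij} = A_{ij} + B_{ij}.
A_{12} = -5.2
B_{12} = 5.7
(A + B)_{12} = -5.2 + 5.7 = 0.5

0.5


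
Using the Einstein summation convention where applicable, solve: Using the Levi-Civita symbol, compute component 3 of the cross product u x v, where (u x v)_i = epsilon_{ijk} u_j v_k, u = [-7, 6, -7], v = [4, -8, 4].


(u x v)_3 = sum_{j,k} epsilon_{3jk} u_j v_k. Only permutations of (1,2,3) contribute; the two non-zero terms are:
eps_{312} u_1 v_2 = 1 * -7 * -8 = 56
eps_{321} u_2 v_1 = -1 * 6 * 4 = -24
(u x v)_3 = 32

32


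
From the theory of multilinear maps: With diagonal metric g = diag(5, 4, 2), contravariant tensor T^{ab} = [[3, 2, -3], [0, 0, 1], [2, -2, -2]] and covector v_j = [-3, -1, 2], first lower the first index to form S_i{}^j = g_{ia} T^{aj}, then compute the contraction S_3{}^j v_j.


Step 1: lower the first index. For a diagonal metric, g_{ia} T^{aj} = g_{ii} T^{ij} (no sum on i).
g_{33} = 2
S_3{}^1 = 2 * T^{31} = 2 * 2 = 4
S_3{}^2 = 2 * T^{32} = 2 * -2 = -4
S_3{}^3 = 2 * T^{33} = 2 * -2 = -4
Step 2: contract S_3{}^j with v_j.
S_3{}^1 * v_1 = 4 * -3 = -12
S_3{}^2 * v_2 = -4 * -1 = 4
S_3{}^3 * v_3 = -4 * 2 = -8
Result = -12 + 4 + -8 = -16

-16


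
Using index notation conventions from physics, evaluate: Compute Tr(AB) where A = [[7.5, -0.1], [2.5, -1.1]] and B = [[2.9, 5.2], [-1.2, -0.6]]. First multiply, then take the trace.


Tr(AB) = sum_i (AB)_{ii} where (AB)_{ii} = sum_k A_{ik} B_{ki}.
(AB)_{11} = 7.5*2.9 + -0.1*-1.2 = 21.87
(AB)_{22} = 2.5*5.2 + -1.1*-0.6 = 13.66
Tr(AB) = 21.87 + 13.66 = 35.53

35.53


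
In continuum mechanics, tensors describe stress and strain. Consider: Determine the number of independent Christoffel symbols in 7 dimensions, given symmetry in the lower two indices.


Christoffel symbols Gamma^k_{ij} are symmetric in i,j, so there are d * d(d+1)/2 independent symbols.
d = 7
d(d+1)/2 = 7 * 8 / 2 = 28
Total = 7 * 28 = 196

196


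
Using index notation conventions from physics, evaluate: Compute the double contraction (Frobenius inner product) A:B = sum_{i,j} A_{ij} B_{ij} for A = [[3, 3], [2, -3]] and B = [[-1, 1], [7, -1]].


A:B = sum over all i,j of A_{ij} * B_{ij}.
Row 1: 3*-1=-3, 3*1=3 => row sum = 0
Row 2: 2*7=14, -3*-1=3 => row sum = 17
Total = 0 + 17 = 17

17


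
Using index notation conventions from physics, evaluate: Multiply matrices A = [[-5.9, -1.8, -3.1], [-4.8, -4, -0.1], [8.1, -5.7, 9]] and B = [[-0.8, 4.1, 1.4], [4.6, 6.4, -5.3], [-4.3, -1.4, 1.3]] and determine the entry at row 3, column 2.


(AB)_{ij} = sum_k A_{ik} B_{kj}.
For i=3, j=2:
A_{31} * B_{12} = 8.1 * 4.1 = 33.21
A_{32} * B_{22} = -5.7 * 6.4 = -36.48
A_{33} * B_{32} = 9 * -1.4 = -12.6
Sum = 33.21 + -36.48 + -12.6 = -15.87

-15.87


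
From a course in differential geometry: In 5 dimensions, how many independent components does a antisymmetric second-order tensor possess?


A antisymmetric rank-2 tensor in d dimensions has d(d-1)/2 independent components.
d = 5
d(d-1)/2 = 5 * 4 / 2 = 20 / 2 = 10

10


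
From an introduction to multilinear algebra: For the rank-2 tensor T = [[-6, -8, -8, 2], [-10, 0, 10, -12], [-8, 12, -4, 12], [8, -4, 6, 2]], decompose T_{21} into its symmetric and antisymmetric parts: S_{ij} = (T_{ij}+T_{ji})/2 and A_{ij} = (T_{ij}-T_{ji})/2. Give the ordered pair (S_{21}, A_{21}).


T_{21} = -10
T_{12} = -8
S_{21} = (-10 + -8)/2 = -18/2 = -9
A_{21} = (-10 - -8)/2 = -2/2 = -1
Check: S + A = -9 + -1 = -10 = T_{21}.

(-9, -1)


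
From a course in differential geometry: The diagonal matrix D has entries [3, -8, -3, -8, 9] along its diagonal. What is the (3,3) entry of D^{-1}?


For a diagonal matrix, the inverse has entries (D^{-1})_{ii} = 1/d_{ii}.
The diagonal entries are: d_{11} = 3, d_{22} = -8, d_{33} = -3, d_{44} = -8, d_{55} = 9
We need (D^{-1})_{33} = 1/d_{33} = 1/-3 = -1/3

-1/3


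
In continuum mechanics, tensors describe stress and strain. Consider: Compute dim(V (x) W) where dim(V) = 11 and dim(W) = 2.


The dimension of a tensor product is the product of dimensions.
dim(V) = 11, dim(W) = 2
dim(V (x) W) = 11 * 2 = 22

22


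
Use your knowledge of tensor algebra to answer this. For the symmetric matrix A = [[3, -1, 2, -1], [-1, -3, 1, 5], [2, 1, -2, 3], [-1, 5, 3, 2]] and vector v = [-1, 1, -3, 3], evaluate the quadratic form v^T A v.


First compute Av:
(Av)_1 = 3*-1 + -1*1 + 2*-3 + -1*3 = -13
(Av)_2 = -1*-1 + -3*1 + 1*-3 + 5*3 = 10
(Av)_3 = 2*-1 + 1*1 + -2*-3 + 3*3 = 14
(Av)_4 = -1*-1 + 5*1 + 3*-3 + 2*3 = 3
Av = [-13, 10, 14, 3]
Then v^T (Av) = -1*-13 + 1*10 + -3*14 + 3*3
= 13 + 10 + -42 + 9 = -10

-10


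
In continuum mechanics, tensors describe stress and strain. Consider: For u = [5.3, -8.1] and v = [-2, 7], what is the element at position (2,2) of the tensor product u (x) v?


The outer product entry T_{ij} = u_i * v_j.
We need i=2, j=2.
u_2 = -8.1, v_2 = 7
T_{2,2} = -8.1 * 7 = -56.7

-56.7


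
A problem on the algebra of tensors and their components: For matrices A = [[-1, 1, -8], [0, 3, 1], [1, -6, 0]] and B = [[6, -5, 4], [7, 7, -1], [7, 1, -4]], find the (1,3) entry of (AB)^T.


(AB)^T_{ij} = (AB)_{ji} = sum_k A_{jk} B_{ki}.
For i=1, j=3 we need (AB)_{31}:
A_{31} * B_{11} = 1 * 6 = 6
A_{32} * B_{21} = -6 * 7 = -42
A_{33} * B_{31} = 0 * 7 = 0
Sum = 6 + -42 + 0 = -36

-36


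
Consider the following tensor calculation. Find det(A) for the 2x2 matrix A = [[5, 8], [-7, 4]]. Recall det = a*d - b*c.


For a 2x2 matrix [[a, b], [c, d]], det = a*d - b*c.
a = 5, b = 8, c = -7, d = 4
a*d = 5 * 4 = 20
b*c = 8 * -7 = -56
det = 20 - -56 = 76

76


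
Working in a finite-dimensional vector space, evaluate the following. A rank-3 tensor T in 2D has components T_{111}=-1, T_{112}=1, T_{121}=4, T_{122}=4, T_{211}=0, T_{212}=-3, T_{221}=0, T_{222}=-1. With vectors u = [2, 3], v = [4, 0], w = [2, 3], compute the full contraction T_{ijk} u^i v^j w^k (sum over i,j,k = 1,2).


S = sum over i,j,k of T_{ijk} u_i v_j w_k. Expanding all 8 terms:
T_{111}*u_1*v_1*w_1 = -1*2*4*2 = -16  (running total: -16)
T_{112}*u_1*v_1*w_2 = 1*2*4*3 = 24  (running total: 8)
T_{121}*u_1*v_2*w_1 = 4*2*0*2 = 0  (running total: 8)
T_{122}*u_1*v_2*w_2 = 4*2*0*3 = 0  (running total: 8)
T_{211}*u_2*v_1*w_1 = 0*3*4*2 = 0  (running total: 8)
T_{212}*u_2*v_1*w_2 = -3*3*4*3 = -108  (running total: -100)
T_{221}*u_2*v_2*w_1 = 0*3*0*2 = 0  (running total: -100)
T_{222}*u_2*v_2*w_2 = -1*3*0*3 = 0  (running total: -100)
S = -100

-100


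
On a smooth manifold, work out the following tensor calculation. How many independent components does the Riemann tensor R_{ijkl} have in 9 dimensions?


The Riemann tensor in d dimensions has d^2(d^2 - 1)/12 independent components.
d = 9, so d^2 = 81
d^2 - 1 = 80
d^2(d^2 - 1) = 81 * 80 = 6480
Divide by 12: 6480 / 12 = 540

540


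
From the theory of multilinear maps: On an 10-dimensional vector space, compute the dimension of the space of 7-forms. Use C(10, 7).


The dimension of the space of p-forms on an n-dimensional space is C(n, p).
n = 10, p = 7
C(10, 7) = 10! / (7! * 3!) = 120

120


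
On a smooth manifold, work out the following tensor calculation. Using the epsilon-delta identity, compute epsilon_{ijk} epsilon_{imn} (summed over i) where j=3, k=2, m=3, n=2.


Using the identity: epsilon_{ijk} epsilon_{imn} = delta_{jm} delta_{kn} - delta_{jn} delta_{km}.
delta_{33} = 1
delta_{22} = 1
delta_{32} = 0
delta_{23} = 0
Result = 1 * 1 - 0 * 0 = 1 - 0 = 1

1


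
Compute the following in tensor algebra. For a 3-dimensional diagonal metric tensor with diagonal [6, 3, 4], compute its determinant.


For a diagonal metric, the determinant is the product of diagonal entries.
Diagonal entries: 6, 3, 4
det(g) = 6 * 3 * 4 = 72

72


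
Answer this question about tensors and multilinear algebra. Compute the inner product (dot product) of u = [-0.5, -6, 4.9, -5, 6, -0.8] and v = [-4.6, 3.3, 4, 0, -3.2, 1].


The inner product u . v = sum of u_i * v_i.
Term-by-term: -0.5 * -4.6, -6 * 3.3, 4.9 * 4, -5 * 0, 6 * -3.2, -0.8 * 1
Products: 2.3, -19.8, 19.6, 0, -19.2, -0.8
Sum = 2.3 + -19.8 + 19.6 + 0 + -19.2 + -0.8 = -17.9

-17.9


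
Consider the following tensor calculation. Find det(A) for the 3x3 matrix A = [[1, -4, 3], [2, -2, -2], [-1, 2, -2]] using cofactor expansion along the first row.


Expanding along the first row, det(A) = a11*M_11 - a12*M_12 + a13*M_13, where M_1j is the (1,j) minor.
Minor M_11 = -2*-2 - -2*2 = 8
Minor M_12 = 2*-2 - -2*-1 = -6
Minor M_13 = 2*2 - -2*-1 = 2
det = 1*(8) - -4*(-6) + 3*(2)
    = 8 - 24 + 6
    = -10

-10


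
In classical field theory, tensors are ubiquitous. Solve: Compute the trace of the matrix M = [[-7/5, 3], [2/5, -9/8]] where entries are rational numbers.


The trace is the sum of diagonal entries.
Diagonal: M[1,1] = -7/5, M[2,2] = -9/8
Tr(M) = -7/5 + -9/8
Computing step by step:
After adding M[1,1]: -7/5
After adding M[2,2]: -101/40
Tr(M) = -101/40

-101/40


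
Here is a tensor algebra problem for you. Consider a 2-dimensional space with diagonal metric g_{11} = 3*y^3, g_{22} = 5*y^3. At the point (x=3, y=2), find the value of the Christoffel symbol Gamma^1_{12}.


For a diagonal metric, Gamma^k_{ij} = (1/2) g^{kk} (dg_{ik}/dx_j + dg_{jk}/dx_i - dg_{ij}/dx_k).
The metric is diagonal, so g_{ab} = 0 for a != b.
At the given point: g_{11} = 24, g_{22} = 40
g^{11} = 1/24
dg_{11}/dx_2 = dg_{11}/dx_2 = 36
dg_{21}/dx_1 = 0 (off-diagonal)
dg_{12}/dx_1 = 0 (off-diagonal)
Numerator = 36 + 0 - 0 = 36
Gamma^1_{12} = 36 / (2 * 24) = 3/4

3/4


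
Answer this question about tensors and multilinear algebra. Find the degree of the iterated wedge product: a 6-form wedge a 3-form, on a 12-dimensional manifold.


The degree of a wedge product is the sum of the degrees of the individual forms.
Degrees: 6, 3
Total degree = 6 + 3 = 9

9


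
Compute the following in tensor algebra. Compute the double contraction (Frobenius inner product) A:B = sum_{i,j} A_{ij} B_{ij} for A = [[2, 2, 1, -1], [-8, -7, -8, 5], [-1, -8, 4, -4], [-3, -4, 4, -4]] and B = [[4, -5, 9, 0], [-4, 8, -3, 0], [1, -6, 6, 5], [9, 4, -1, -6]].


A:B = sum over all i,j of A_{ij} * B_{ij}.
Row 1: 2*4=8, 2*-5=-10, 1*9=9, -1*0=0 => row sum = 7
Row 2: -8*-4=32, -7*8=-56, -8*-3=24, 5*0=0 => row sum = 0
Row 3: -1*1=-1, -8*-6=48, 4*6=24, -4*5=-20 => row sum = 51
Row 4: -3*9=-27, -4*4=-16, 4*-1=-4, -4*-6=24 => row sum = -23
Total = 7 + 0 + 51 + -23 = 35

35


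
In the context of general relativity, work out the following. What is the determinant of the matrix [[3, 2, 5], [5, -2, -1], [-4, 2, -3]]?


Expanding along the first row, det(A) = a11*M_11 - a12*M_12 + a13*M_13, where M_1j is the (1,j) minor.
Minor M_11 = -2*-3 - -1*2 = 8
Minor M_12 = 5*-3 - -1*-4 = -19
Minor M_13 = 5*2 - -2*-4 = 2
det = 3*(8) - 2*(-19) + 5*(2)
    = 24 - -38 + 10
    = 72

72


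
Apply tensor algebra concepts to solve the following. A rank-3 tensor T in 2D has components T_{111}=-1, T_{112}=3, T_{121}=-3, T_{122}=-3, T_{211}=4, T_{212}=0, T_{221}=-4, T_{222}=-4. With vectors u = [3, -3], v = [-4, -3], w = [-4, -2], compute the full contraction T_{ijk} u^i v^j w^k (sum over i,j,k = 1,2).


S = sum over i,j,k of T_{ijk} u_i v_j w_k. Expanding all 8 terms:
T_{111}*u_1*v_1*w_1 = -1*3*-4*-4 = -48  (running total: -48)
T_{112}*u_1*v_1*w_2 = 3*3*-4*-2 = 72  (running total: 24)
T_{121}*u_1*v_2*w_1 = -3*3*-3*-4 = -108  (running total: -84)
T_{122}*u_1*v_2*w_2 = -3*3*-3*-2 = -54  (running total: -138)
T_{211}*u_2*v_1*w_1 = 4*-3*-4*-4 = -192  (running total: -330)
T_{212}*u_2*v_1*w_2 = 0*-3*-4*-2 = 0  (running total: -330)
T_{221}*u_2*v_2*w_1 = -4*-3*-3*-4 = 144  (running total: -186)
T_{222}*u_2*v_2*w_2 = -4*-3*-3*-2 = 72  (running total: -114)
S = -114

-114


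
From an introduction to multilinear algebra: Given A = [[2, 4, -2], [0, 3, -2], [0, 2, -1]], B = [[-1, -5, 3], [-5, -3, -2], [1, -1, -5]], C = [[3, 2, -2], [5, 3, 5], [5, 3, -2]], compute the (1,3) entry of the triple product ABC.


(ABC)_{13} = sum_m (AB)_{1m} C_{m3}. First compute row 1 of AB.
(AB)_{11} = 2*-1 + 4*-5 + -2*1 = -24
(AB)_{12} = 2*-5 + 4*-3 + -2*-1 = -20
(AB)_{13} = 2*3 + 4*-2 + -2*-5 = 8
Now contract with column 3 of C:
(AB)_{11} * C_{13} = -24 * -2 = 48
(AB)_{12} * C_{23} = -20 * 5 = -100
(AB)_{13} * C_{33} = 8 * -2 = -16
(ABC)_{13} = 48 + -100 + -16 = -68

-68


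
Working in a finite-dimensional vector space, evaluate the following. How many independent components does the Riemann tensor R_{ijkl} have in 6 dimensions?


The Riemann tensor in d dimensions has d^2(d^2 - 1)/12 independent components.
d = 6, so d^2 = 36
d^2 - 1 = 35
d^2(d^2 - 1) = 36 * 35 = 1260
Divide by 12: 1260 / 12 = 105

105


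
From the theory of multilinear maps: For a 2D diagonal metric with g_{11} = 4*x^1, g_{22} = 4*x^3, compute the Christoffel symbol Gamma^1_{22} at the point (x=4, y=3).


For a diagonal metric, Gamma^k_{ij} = (1/2) g^{kk} (dg_{ik}/dx_j + dg_{jk}/dx_i - dg_{ij}/dx_k).
The metric is diagonal, so g_{ab} = 0 for a != b.
At the given point: g_{11} = 16, g_{22} = 256
g^{11} = 1/16
dg_{21}/dx_2 = 0 (off-diagonal)
dg_{21}/dx_2 = 0 (off-diagonal)
dg_{22}/dx_1 = dg_{22}/dx_1 = 192
Numerator = 0 + 0 - 192 = -192
Gamma^1_{22} = -192 / (2 * 16) = -6

-6


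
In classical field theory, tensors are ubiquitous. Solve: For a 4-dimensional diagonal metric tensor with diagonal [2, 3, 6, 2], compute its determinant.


For a diagonal metric, the determinant is the product of diagonal entries.
Diagonal entries: 2, 3, 6, 2
det(g) = 2 * 3 * 6 * 2 = 72

72


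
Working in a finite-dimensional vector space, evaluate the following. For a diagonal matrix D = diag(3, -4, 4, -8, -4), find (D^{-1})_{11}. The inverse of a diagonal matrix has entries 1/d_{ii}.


For a diagonal matrix, the inverse has entries (D^{-1})_{ii} = 1/d_{ii}.
The diagonal entries are: d_{11} = 3, d_{22} = -4, d_{33} = 4, d_{44} = -8, d_{55} = -4
We need (D^{-1})_{11} = 1/d_{11} = 1/3 = 1/3

1/3


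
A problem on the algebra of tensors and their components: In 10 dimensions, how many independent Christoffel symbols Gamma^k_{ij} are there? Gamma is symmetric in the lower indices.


Christoffel symbols Gamma^k_{ij} are symmetric in i,j, so there are d * d(d+1)/2 independent symbols.
d = 10
d(d+1)/2 = 10 * 11 / 2 = 55
Total = 10 * 55 = 550

550


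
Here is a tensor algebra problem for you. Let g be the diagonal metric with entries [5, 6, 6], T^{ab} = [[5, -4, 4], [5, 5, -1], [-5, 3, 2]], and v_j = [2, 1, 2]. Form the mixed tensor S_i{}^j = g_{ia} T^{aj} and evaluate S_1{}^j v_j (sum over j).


Step 1: lower the first index. For a diagonal metric, g_{ia} T^{aj} = g_{ii} T^{ij} (no sum on i).
g_{11} = 5
S_1{}^1 = 5 * T^{11} = 5 * 5 = 25
S_1{}^2 = 5 * T^{12} = 5 * -4 = -20
S_1{}^3 = 5 * T^{13} = 5 * 4 = 20
Step 2: contract S_1{}^j with v_j.
S_1{}^1 * v_1 = 25 * 2 = 50
S_1{}^2 * v_2 = -20 * 1 = -20
S_1{}^3 * v_3 = 20 * 2 = 40
Result = 50 + -20 + 40 = 70

70
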